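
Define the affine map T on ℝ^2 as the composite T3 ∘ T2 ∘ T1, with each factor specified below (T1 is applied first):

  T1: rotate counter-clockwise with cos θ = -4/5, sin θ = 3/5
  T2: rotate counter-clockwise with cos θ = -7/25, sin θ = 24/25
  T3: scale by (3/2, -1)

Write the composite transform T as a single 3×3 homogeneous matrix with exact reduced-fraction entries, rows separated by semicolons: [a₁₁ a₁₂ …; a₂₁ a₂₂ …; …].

T1 = [-4/5 -3/5 0; 3/5 -4/5 0; 0 0 1]
T2·T1 = [-44/125 117/125 0; -117/125 -44/125 0; 0 0 1]
T3·…·T1 = [-66/125 351/250 0; 117/125 44/125 0; 0 0 1]

T = [-66/125 351/250 0; 117/125 44/125 0; 0 0 1]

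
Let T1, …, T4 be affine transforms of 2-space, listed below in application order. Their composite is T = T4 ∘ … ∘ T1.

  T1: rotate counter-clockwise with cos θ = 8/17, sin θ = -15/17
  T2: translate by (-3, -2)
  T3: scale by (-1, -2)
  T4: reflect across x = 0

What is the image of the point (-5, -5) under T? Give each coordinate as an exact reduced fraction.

T(p) = (-166/17, -2/17)

T1 rotate counter-clockwise with cos θ = 8/17, sin θ = -15/17: (-5, -5) → (-115/17, 35/17)
T2 translate by (-3, -2): (-115/17, 35/17) → (-166/17, 1/17)
T3 scale by (-1, -2): (-166/17, 1/17) → (166/17, -2/17)
T4 reflect across x = 0: (166/17, -2/17) → (-166/17, -2/17)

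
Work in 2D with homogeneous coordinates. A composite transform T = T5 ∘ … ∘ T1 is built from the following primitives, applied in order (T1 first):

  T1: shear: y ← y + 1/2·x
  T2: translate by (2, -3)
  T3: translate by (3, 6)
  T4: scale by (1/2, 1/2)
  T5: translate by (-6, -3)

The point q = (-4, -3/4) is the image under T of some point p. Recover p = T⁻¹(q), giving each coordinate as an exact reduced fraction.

T1 = [1 0 0; 1/2 1 0; 0 0 1]
T2·T1 = [1 0 2; 1/2 1 -3; 0 0 1]
T3·…·T1 = [1 0 5; 1/2 1 3; 0 0 1]
T4·…·T1 = [1/2 0 5/2; 1/4 1/2 3/2; 0 0 1]
T5·…·T1 = [1/2 0 -7/2; 1/4 1/2 -3/2; 0 0 1]
det M = 1/4; M⁻¹ = [2 0 7; -1 2 -1/2; 0 0 1]
M⁻¹ · (-4, -3/4)ᵀ = (-1, 2)ᵀ

p = (-1, 2)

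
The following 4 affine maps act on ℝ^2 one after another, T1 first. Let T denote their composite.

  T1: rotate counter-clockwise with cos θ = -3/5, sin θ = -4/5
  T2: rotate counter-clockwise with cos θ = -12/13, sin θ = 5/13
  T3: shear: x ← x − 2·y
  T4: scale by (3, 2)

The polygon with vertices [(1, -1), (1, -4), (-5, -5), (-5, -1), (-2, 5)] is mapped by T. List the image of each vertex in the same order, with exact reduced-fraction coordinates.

image vertices: (81/13, -46/65), (342/13, -382/65), (465/13, -178/13), (9, -34/5), (-423/13, 428/65)

T1 rotate counter-clockwise with cos θ = -3/5, sin θ = -4/5: (1, -1) → (-7/5, -1/5); (1, -4) → (-19/5, 8/5); (-5, -5) → (-1, 7); (-5, -1) → (11/5, 23/5); (-2, 5) → (26/5, -7/5)
T2 rotate counter-clockwise with cos θ = -12/13, sin θ = 5/13: (-7/5, -1/5) → (89/65, -23/65); (-19/5, 8/5) → (188/65, -191/65); (-1, 7) → (-23/13, -89/13); (11/5, 23/5) → (-19/5, -17/5); (26/5, -7/5) → (-277/65, 214/65)
T3 shear: x ← x − 2·y: (89/65, -23/65) → (27/13, -23/65); (188/65, -191/65) → (114/13, -191/65); (-23/13, -89/13) → (155/13, -89/13); (-19/5, -17/5) → (3, -17/5); (-277/65, 214/65) → (-141/13, 214/65)
T4 scale by (3, 2): (27/13, -23/65) → (81/13, -46/65); (114/13, -191/65) → (342/13, -382/65); (155/13, -89/13) → (465/13, -178/13); (3, -17/5) → (9, -34/5); (-141/13, 214/65) → (-423/13, 428/65)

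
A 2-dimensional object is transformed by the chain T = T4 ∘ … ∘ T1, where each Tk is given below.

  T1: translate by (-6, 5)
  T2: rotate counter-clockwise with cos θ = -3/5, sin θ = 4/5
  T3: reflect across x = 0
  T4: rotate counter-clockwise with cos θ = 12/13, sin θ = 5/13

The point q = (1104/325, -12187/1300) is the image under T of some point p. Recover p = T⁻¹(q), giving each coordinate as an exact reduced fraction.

T1 = [1 0 -6; 0 1 5; 0 0 1]
T2·T1 = [-3/5 -4/5 -2/5; 4/5 -3/5 -39/5; 0 0 1]
T3·…·T1 = [3/5 4/5 2/5; 4/5 -3/5 -39/5; 0 0 1]
T4·…·T1 = [16/65 63/65 219/65; 63/65 -16/65 -458/65; 0 0 1]
det M = -1; M⁻¹ = [16/65 63/65 6; 63/65 -16/65 -5; 0 0 1]
M⁻¹ · (1104/325, -12187/1300)ᵀ = (-9/4, 3/5)ᵀ

p = (-9/4, 3/5)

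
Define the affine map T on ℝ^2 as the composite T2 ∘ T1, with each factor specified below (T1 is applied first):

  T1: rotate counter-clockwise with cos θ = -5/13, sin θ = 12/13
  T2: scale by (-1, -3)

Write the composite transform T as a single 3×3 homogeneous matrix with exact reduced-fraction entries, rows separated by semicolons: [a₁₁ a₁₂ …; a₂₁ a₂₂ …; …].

T = [5/13 12/13 0; -36/13 15/13 0; 0 0 1]

T1 = [-5/13 -12/13 0; 12/13 -5/13 0; 0 0 1]
T2·T1 = [5/13 12/13 0; -36/13 15/13 0; 0 0 1]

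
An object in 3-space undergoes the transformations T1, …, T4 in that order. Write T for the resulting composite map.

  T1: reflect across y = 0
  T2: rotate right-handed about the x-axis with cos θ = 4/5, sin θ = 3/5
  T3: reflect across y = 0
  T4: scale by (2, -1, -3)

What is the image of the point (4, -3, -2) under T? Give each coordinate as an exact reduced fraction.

T1 reflect across y = 0: (4, -3, -2) → (4, 3, -2)
T2 rotate right-handed about the x-axis with cos θ = 4/5, sin θ = 3/5: (4, 3, -2) → (4, 18/5, 1/5)
T3 reflect across y = 0: (4, 18/5, 1/5) → (4, -18/5, 1/5)
T4 scale by (2, -1, -3): (4, -18/5, 1/5) → (8, 18/5, -3/5)

T(p) = (8, 18/5, -3/5)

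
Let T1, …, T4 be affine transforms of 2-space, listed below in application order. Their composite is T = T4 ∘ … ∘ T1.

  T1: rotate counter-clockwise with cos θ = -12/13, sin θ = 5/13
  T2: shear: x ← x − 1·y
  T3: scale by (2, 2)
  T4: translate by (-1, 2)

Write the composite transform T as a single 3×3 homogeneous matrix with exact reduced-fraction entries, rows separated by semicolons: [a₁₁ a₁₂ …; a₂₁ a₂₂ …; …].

T = [-34/13 14/13 -1; 10/13 -24/13 2; 0 0 1]

T1 = [-12/13 -5/13 0; 5/13 -12/13 0; 0 0 1]
T2·T1 = [-17/13 7/13 0; 5/13 -12/13 0; 0 0 1]
T3·…·T1 = [-34/13 14/13 0; 10/13 -24/13 0; 0 0 1]
T4·…·T1 = [-34/13 14/13 -1; 10/13 -24/13 2; 0 0 1]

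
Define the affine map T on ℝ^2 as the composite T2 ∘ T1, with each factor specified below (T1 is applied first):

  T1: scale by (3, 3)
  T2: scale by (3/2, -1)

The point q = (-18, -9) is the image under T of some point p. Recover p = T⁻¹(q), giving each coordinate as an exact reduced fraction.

T1 = [3 0 0; 0 3 0; 0 0 1]
T2·T1 = [9/2 0 0; 0 -3 0; 0 0 1]
det M = -27/2; M⁻¹ = [2/9 0 0; 0 -1/3 0; 0 0 1]
M⁻¹ · (-18, -9)ᵀ = (-4, 3)ᵀ

p = (-4, 3)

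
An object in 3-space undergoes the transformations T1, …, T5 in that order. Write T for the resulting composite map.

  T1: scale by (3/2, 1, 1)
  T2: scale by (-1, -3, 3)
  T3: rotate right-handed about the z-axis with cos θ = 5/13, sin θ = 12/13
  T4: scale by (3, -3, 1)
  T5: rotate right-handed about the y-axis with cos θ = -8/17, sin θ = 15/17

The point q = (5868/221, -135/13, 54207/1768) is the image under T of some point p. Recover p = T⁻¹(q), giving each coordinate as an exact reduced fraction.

T1 = [3/2 0 0 0; 0 1 0 0; 0 0 1 0; 0 0 0 1]
T2·T1 = [-3/2 0 0 0; 0 -3 0 0; 0 0 3 0; 0 0 0 1]
T3·…·T1 = [-15/26 36/13 0 0; -18/13 -15/13 0 0; 0 0 3 0; 0 0 0 1]
T4·…·T1 = [-45/26 108/13 0 0; 54/13 45/13 0 0; 0 0 3 0; 0 0 0 1]
T5·…·T1 = [180/221 -864/221 45/17 0; 54/13 45/13 0 0; 675/442 -1620/221 -24/17 0; 0 0 0 1]
det M = -243/2; M⁻¹ = [80/1989 8/39 50/663 0; -32/663 5/117 -20/221 0; 5/17 0 -8/51 0; 0 0 0 1]
M⁻¹ · (5868/221, -135/13, 54207/1768)ᵀ = (5/4, -9/2, 3)ᵀ

p = (5/4, -9/2, 3)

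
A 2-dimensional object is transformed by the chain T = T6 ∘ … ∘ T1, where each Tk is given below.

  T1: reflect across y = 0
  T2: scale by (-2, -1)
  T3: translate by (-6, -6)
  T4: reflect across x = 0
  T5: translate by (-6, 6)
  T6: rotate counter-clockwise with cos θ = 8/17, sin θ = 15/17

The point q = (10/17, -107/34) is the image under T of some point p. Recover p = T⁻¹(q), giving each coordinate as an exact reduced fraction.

p = (-5/4, -2)

T1 = [1 0 0; 0 -1 0; 0 0 1]
T2·T1 = [-2 0 0; 0 1 0; 0 0 1]
T3·…·T1 = [-2 0 -6; 0 1 -6; 0 0 1]
T4·…·T1 = [2 0 6; 0 1 -6; 0 0 1]
T5·…·T1 = [2 0 0; 0 1 0; 0 0 1]
T6·…·T1 = [16/17 -15/17 0; 30/17 8/17 0; 0 0 1]
det M = 2; M⁻¹ = [4/17 15/34 0; -15/17 8/17 0; 0 0 1]
M⁻¹ · (10/17, -107/34)ᵀ = (-5/4, -2)ᵀ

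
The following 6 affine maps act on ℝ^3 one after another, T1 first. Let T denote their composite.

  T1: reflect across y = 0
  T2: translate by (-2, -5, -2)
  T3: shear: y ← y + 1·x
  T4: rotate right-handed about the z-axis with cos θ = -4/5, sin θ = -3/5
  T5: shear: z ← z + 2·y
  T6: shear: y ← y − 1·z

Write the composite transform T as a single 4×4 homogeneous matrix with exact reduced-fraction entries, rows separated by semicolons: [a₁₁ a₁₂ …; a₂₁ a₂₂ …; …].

T1 = [1 0 0 0; 0 -1 0 0; 0 0 1 0; 0 0 0 1]
T2·T1 = [1 0 0 -2; 0 -1 0 -5; 0 0 1 -2; 0 0 0 1]
T3·…·T1 = [1 0 0 -2; 1 -1 0 -7; 0 0 1 -2; 0 0 0 1]
T4·…·T1 = [-1/5 -3/5 0 -13/5; -7/5 4/5 0 34/5; 0 0 1 -2; 0 0 0 1]
T5·…·T1 = [-1/5 -3/5 0 -13/5; -7/5 4/5 0 34/5; -14/5 8/5 1 58/5; 0 0 0 1]
T6·…·T1 = [-1/5 -3/5 0 -13/5; 7/5 -4/5 -1 -24/5; -14/5 8/5 1 58/5; 0 0 0 1]

T = [-1/5 -3/5 0 -13/5; 7/5 -4/5 -1 -24/5; -14/5 8/5 1 58/5; 0 0 0 1]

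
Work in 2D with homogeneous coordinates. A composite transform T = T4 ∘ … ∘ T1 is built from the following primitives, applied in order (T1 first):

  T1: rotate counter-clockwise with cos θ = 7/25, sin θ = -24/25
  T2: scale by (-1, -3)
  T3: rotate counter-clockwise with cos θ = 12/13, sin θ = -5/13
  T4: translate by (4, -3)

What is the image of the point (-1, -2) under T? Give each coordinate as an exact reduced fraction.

T(p) = (362/65, -322/65)

T1 rotate counter-clockwise with cos θ = 7/25, sin θ = -24/25: (-1, -2) → (-11/5, 2/5)
T2 scale by (-1, -3): (-11/5, 2/5) → (11/5, -6/5)
T3 rotate counter-clockwise with cos θ = 12/13, sin θ = -5/13: (11/5, -6/5) → (102/65, -127/65)
T4 translate by (4, -3): (102/65, -127/65) → (362/65, -322/65)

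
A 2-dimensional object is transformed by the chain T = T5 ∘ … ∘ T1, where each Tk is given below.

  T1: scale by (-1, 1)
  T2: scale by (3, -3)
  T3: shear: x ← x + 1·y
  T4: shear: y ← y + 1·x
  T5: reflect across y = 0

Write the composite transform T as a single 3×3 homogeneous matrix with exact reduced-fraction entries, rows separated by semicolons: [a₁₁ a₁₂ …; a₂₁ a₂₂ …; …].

T1 = [-1 0 0; 0 1 0; 0 0 1]
T2·T1 = [-3 0 0; 0 -3 0; 0 0 1]
T3·…·T1 = [-3 -3 0; 0 -3 0; 0 0 1]
T4·…·T1 = [-3 -3 0; -3 -6 0; 0 0 1]
T5·…·T1 = [-3 -3 0; 3 6 0; 0 0 1]

T = [-3 -3 0; 3 6 0; 0 0 1]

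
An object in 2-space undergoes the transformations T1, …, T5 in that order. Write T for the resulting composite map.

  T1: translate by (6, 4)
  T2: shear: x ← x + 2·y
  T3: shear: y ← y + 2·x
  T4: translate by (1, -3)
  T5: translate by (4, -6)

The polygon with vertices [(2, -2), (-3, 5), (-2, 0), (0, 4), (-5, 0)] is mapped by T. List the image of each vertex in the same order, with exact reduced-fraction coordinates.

T1 translate by (6, 4): (2, -2) → (8, 2); (-3, 5) → (3, 9); (-2, 0) → (4, 4); (0, 4) → (6, 8); (-5, 0) → (1, 4)
T2 shear: x ← x + 2·y: (8, 2) → (12, 2); (3, 9) → (21, 9); (4, 4) → (12, 4); (6, 8) → (22, 8); (1, 4) → (9, 4)
T3 shear: y ← y + 2·x: (12, 2) → (12, 26); (21, 9) → (21, 51); (12, 4) → (12, 28); (22, 8) → (22, 52); (9, 4) → (9, 22)
T4 translate by (1, -3): (12, 26) → (13, 23); (21, 51) → (22, 48); (12, 28) → (13, 25); (22, 52) → (23, 49); (9, 22) → (10, 19)
T5 translate by (4, -6): (13, 23) → (17, 17); (22, 48) → (26, 42); (13, 25) → (17, 19); (23, 49) → (27, 43); (10, 19) → (14, 13)

image vertices: (17, 17), (26, 42), (17, 19), (27, 43), (14, 13)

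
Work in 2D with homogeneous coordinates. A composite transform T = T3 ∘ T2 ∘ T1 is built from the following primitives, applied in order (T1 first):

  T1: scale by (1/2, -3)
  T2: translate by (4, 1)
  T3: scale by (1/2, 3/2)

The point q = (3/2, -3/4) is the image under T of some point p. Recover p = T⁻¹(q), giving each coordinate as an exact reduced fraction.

p = (-2, 1/2)

T1 = [1/2 0 0; 0 -3 0; 0 0 1]
T2·T1 = [1/2 0 4; 0 -3 1; 0 0 1]
T3·…·T1 = [1/4 0 2; 0 -9/2 3/2; 0 0 1]
det M = -9/8; M⁻¹ = [4 0 -8; 0 -2/9 1/3; 0 0 1]
M⁻¹ · (3/2, -3/4)ᵀ = (-2, 1/2)ᵀ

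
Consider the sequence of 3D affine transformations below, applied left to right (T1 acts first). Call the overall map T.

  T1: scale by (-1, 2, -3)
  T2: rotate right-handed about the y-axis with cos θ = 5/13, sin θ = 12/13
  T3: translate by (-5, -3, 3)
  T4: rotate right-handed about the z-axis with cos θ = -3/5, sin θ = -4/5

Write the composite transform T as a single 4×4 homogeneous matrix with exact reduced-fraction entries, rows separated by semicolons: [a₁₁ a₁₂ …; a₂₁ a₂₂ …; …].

T1 = [-1 0 0 0; 0 2 0 0; 0 0 -3 0; 0 0 0 1]
T2·T1 = [-5/13 0 -36/13 0; 0 2 0 0; 12/13 0 -15/13 0; 0 0 0 1]
T3·…·T1 = [-5/13 0 -36/13 -5; 0 2 0 -3; 12/13 0 -15/13 3; 0 0 0 1]
T4·…·T1 = [3/13 8/5 108/65 3/5; 4/13 -6/5 144/65 29/5; 12/13 0 -15/13 3; 0 0 0 1]

T = [3/13 8/5 108/65 3/5; 4/13 -6/5 144/65 29/5; 12/13 0 -15/13 3; 0 0 0 1]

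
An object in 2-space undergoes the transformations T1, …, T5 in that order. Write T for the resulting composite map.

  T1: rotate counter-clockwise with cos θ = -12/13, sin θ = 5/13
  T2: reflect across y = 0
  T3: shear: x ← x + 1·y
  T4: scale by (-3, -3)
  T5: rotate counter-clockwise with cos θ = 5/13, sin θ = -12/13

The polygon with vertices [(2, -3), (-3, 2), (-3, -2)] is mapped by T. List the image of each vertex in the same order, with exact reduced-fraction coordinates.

image vertices: (2481/169, -1290/169), (-183/13, 135/13), (-231/169, 1467/169)

T1 rotate counter-clockwise with cos θ = -12/13, sin θ = 5/13: (2, -3) → (-9/13, 46/13); (-3, 2) → (2, -3); (-3, -2) → (46/13, 9/13)
T2 reflect across y = 0: (-9/13, 46/13) → (-9/13, -46/13); (2, -3) → (2, 3); (46/13, 9/13) → (46/13, -9/13)
T3 shear: x ← x + 1·y: (-9/13, -46/13) → (-55/13, -46/13); (2, 3) → (5, 3); (46/13, -9/13) → (37/13, -9/13)
T4 scale by (-3, -3): (-55/13, -46/13) → (165/13, 138/13); (5, 3) → (-15, -9); (37/13, -9/13) → (-111/13, 27/13)
T5 rotate counter-clockwise with cos θ = 5/13, sin θ = -12/13: (165/13, 138/13) → (2481/169, -1290/169); (-15, -9) → (-183/13, 135/13); (-111/13, 27/13) → (-231/169, 1467/169)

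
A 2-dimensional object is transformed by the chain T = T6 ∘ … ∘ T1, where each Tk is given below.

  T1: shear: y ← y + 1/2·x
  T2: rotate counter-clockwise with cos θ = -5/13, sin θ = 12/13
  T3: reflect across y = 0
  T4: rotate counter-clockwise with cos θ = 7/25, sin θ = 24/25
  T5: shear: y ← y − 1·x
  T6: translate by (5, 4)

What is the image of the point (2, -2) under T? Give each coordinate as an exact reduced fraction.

T1 shear: y ← y + 1/2·x: (2, -2) → (2, -1)
T2 rotate counter-clockwise with cos θ = -5/13, sin θ = 12/13: (2, -1) → (2/13, 29/13)
T3 reflect across y = 0: (2/13, 29/13) → (2/13, -29/13)
T4 rotate counter-clockwise with cos θ = 7/25, sin θ = 24/25: (2/13, -29/13) → (142/65, -31/65)
T5 shear: y ← y − 1·x: (142/65, -31/65) → (142/65, -173/65)
T6 translate by (5, 4): (142/65, -173/65) → (467/65, 87/65)

T(p) = (467/65, 87/65)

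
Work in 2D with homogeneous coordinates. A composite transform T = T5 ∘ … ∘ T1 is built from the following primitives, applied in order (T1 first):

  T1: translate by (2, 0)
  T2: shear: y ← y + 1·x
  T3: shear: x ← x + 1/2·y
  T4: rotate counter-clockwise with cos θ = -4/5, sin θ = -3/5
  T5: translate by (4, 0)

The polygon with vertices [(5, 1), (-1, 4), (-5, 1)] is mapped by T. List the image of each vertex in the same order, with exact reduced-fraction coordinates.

image vertices: (0, -13), (21/5, -61/10), (6, 4)

T1 translate by (2, 0): (5, 1) → (7, 1); (-1, 4) → (1, 4); (-5, 1) → (-3, 1)
T2 shear: y ← y + 1·x: (7, 1) → (7, 8); (1, 4) → (1, 5); (-3, 1) → (-3, -2)
T3 shear: x ← x + 1/2·y: (7, 8) → (11, 8); (1, 5) → (7/2, 5); (-3, -2) → (-4, -2)
T4 rotate counter-clockwise with cos θ = -4/5, sin θ = -3/5: (11, 8) → (-4, -13); (7/2, 5) → (1/5, -61/10); (-4, -2) → (2, 4)
T5 translate by (4, 0): (-4, -13) → (0, -13); (1/5, -61/10) → (21/5, -61/10); (2, 4) → (6, 4)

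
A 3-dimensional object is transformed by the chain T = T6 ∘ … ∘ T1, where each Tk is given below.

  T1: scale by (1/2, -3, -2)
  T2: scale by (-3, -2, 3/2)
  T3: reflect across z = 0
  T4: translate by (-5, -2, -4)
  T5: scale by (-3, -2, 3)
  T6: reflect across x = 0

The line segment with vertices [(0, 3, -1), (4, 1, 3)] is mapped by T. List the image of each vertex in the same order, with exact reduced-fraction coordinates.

T1 scale by (1/2, -3, -2): (0, 3, -1) → (0, -9, 2); (4, 1, 3) → (2, -3, -6)
T2 scale by (-3, -2, 3/2): (0, -9, 2) → (0, 18, 3); (2, -3, -6) → (-6, 6, -9)
T3 reflect across z = 0: (0, 18, 3) → (0, 18, -3); (-6, 6, -9) → (-6, 6, 9)
T4 translate by (-5, -2, -4): (0, 18, -3) → (-5, 16, -7); (-6, 6, 9) → (-11, 4, 5)
T5 scale by (-3, -2, 3): (-5, 16, -7) → (15, -32, -21); (-11, 4, 5) → (33, -8, 15)
T6 reflect across x = 0: (15, -32, -21) → (-15, -32, -21); (33, -8, 15) → (-33, -8, 15)

image vertices: (-15, -32, -21), (-33, -8, 15)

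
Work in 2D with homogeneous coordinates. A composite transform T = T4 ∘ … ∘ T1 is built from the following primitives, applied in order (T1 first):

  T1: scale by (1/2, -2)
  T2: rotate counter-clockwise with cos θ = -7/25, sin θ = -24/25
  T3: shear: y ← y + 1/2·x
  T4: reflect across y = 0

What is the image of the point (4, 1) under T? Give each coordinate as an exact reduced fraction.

T1 scale by (1/2, -2): (4, 1) → (2, -2)
T2 rotate counter-clockwise with cos θ = -7/25, sin θ = -24/25: (2, -2) → (-62/25, -34/25)
T3 shear: y ← y + 1/2·x: (-62/25, -34/25) → (-62/25, -13/5)
T4 reflect across y = 0: (-62/25, -13/5) → (-62/25, 13/5)

T(p) = (-62/25, 13/5)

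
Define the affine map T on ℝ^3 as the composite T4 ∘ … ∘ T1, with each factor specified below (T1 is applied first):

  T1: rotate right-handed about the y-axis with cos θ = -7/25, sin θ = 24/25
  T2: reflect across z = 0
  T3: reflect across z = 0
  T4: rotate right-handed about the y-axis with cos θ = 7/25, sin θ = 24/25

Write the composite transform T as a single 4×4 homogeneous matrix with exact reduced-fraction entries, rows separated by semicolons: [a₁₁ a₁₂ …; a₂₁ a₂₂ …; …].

T = [-1 0 0 0; 0 1 0 0; 0 0 -1 0; 0 0 0 1]

T1 = [-7/25 0 24/25 0; 0 1 0 0; -24/25 0 -7/25 0; 0 0 0 1]
T2·T1 = [-7/25 0 24/25 0; 0 1 0 0; 24/25 0 7/25 0; 0 0 0 1]
T3·…·T1 = [-7/25 0 24/25 0; 0 1 0 0; -24/25 0 -7/25 0; 0 0 0 1]
T4·…·T1 = [-1 0 0 0; 0 1 0 0; 0 0 -1 0; 0 0 0 1]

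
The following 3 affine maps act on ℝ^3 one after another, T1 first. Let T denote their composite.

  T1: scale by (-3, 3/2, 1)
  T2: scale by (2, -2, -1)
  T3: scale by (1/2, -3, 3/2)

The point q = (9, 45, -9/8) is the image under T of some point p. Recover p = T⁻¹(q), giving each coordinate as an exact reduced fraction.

p = (-3, 5, 3/4)

T1 = [-3 0 0 0; 0 3/2 0 0; 0 0 1 0; 0 0 0 1]
T2·T1 = [-6 0 0 0; 0 -3 0 0; 0 0 -1 0; 0 0 0 1]
T3·…·T1 = [-3 0 0 0; 0 9 0 0; 0 0 -3/2 0; 0 0 0 1]
det M = 81/2; M⁻¹ = [-1/3 0 0 0; 0 1/9 0 0; 0 0 -2/3 0; 0 0 0 1]
M⁻¹ · (9, 45, -9/8)ᵀ = (-3, 5, 3/4)ᵀ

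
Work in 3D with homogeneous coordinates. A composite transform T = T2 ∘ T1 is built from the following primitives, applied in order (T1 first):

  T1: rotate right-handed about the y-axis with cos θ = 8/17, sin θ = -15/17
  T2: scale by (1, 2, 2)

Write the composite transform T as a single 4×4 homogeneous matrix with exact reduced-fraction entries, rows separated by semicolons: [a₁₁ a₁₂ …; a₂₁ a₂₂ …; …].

T1 = [8/17 0 -15/17 0; 0 1 0 0; 15/17 0 8/17 0; 0 0 0 1]
T2·T1 = [8/17 0 -15/17 0; 0 2 0 0; 30/17 0 16/17 0; 0 0 0 1]

T = [8/17 0 -15/17 0; 0 2 0 0; 30/17 0 16/17 0; 0 0 0 1]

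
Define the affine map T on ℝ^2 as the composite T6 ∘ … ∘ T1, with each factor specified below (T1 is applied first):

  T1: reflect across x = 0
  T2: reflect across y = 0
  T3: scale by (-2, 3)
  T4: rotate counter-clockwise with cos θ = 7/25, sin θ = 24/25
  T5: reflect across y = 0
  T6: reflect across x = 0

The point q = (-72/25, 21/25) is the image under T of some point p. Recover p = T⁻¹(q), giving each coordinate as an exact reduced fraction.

T1 = [-1 0 0; 0 1 0; 0 0 1]
T2·T1 = [-1 0 0; 0 -1 0; 0 0 1]
T3·…·T1 = [2 0 0; 0 -3 0; 0 0 1]
T4·…·T1 = [14/25 72/25 0; 48/25 -21/25 0; 0 0 1]
T5·…·T1 = [14/25 72/25 0; -48/25 21/25 0; 0 0 1]
T6·…·T1 = [-14/25 -72/25 0; -48/25 21/25 0; 0 0 1]
det M = -6; M⁻¹ = [-7/50 -12/25 0; -8/25 7/75 0; 0 0 1]
M⁻¹ · (-72/25, 21/25)ᵀ = (0, 1)ᵀ

p = (0, 1)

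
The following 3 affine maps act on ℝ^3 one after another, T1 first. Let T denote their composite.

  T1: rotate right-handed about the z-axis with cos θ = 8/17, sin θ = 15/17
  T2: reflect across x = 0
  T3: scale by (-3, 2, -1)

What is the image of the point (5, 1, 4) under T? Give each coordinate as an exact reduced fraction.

T(p) = (75/17, 166/17, -4)

T1 rotate right-handed about the z-axis with cos θ = 8/17, sin θ = 15/17: (5, 1, 4) → (25/17, 83/17, 4)
T2 reflect across x = 0: (25/17, 83/17, 4) → (-25/17, 83/17, 4)
T3 scale by (-3, 2, -1): (-25/17, 83/17, 4) → (75/17, 166/17, -4)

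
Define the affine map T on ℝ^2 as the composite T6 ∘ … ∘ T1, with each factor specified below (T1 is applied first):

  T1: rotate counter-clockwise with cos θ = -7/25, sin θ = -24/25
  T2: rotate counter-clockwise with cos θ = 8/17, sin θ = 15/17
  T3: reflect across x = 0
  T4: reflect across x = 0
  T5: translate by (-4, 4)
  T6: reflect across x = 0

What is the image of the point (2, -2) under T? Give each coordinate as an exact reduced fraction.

T(p) = (1686/425, 498/425)

T1 rotate counter-clockwise with cos θ = -7/25, sin θ = -24/25: (2, -2) → (-62/25, -34/25)
T2 rotate counter-clockwise with cos θ = 8/17, sin θ = 15/17: (-62/25, -34/25) → (14/425, -1202/425)
T3 reflect across x = 0: (14/425, -1202/425) → (-14/425, -1202/425)
T4 reflect across x = 0: (-14/425, -1202/425) → (14/425, -1202/425)
T5 translate by (-4, 4): (14/425, -1202/425) → (-1686/425, 498/425)
T6 reflect across x = 0: (-1686/425, 498/425) → (1686/425, 498/425)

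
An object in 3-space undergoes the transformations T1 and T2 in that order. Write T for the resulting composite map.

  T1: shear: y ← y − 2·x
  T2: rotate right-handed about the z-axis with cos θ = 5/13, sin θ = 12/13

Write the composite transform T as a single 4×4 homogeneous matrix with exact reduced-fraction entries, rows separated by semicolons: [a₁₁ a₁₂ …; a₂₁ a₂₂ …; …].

T = [29/13 -12/13 0 0; 2/13 5/13 0 0; 0 0 1 0; 0 0 0 1]

T1 = [1 0 0 0; -2 1 0 0; 0 0 1 0; 0 0 0 1]
T2·T1 = [29/13 -12/13 0 0; 2/13 5/13 0 0; 0 0 1 0; 0 0 0 1]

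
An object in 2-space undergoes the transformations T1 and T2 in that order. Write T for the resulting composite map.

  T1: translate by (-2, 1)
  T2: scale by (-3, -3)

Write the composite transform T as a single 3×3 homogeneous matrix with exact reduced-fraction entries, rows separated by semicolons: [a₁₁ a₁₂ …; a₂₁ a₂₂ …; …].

T1 = [1 0 -2; 0 1 1; 0 0 1]
T2·T1 = [-3 0 6; 0 -3 -3; 0 0 1]

T = [-3 0 6; 0 -3 -3; 0 0 1]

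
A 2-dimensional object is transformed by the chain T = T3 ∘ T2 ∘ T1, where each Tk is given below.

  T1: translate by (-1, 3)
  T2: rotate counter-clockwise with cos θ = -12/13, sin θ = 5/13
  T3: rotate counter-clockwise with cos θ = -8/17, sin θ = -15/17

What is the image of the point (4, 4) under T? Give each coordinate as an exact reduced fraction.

T(p) = (-467/221, 1617/221)

T1 translate by (-1, 3): (4, 4) → (3, 7)
T2 rotate counter-clockwise with cos θ = -12/13, sin θ = 5/13: (3, 7) → (-71/13, -69/13)
T3 rotate counter-clockwise with cos θ = -8/17, sin θ = -15/17: (-71/13, -69/13) → (-467/221, 1617/221)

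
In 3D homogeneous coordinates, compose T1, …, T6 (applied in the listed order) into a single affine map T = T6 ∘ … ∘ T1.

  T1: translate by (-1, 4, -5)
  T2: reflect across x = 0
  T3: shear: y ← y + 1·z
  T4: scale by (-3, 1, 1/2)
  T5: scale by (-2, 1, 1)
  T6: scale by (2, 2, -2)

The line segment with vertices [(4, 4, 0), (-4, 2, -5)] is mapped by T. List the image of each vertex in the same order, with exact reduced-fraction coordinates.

image vertices: (-36, 6, 5), (60, -8, 10)

T1 translate by (-1, 4, -5): (4, 4, 0) → (3, 8, -5); (-4, 2, -5) → (-5, 6, -10)
T2 reflect across x = 0: (3, 8, -5) → (-3, 8, -5); (-5, 6, -10) → (5, 6, -10)
T3 shear: y ← y + 1·z: (-3, 8, -5) → (-3, 3, -5); (5, 6, -10) → (5, -4, -10)
T4 scale by (-3, 1, 1/2): (-3, 3, -5) → (9, 3, -5/2); (5, -4, -10) → (-15, -4, -5)
T5 scale by (-2, 1, 1): (9, 3, -5/2) → (-18, 3, -5/2); (-15, -4, -5) → (30, -4, -5)
T6 scale by (2, 2, -2): (-18, 3, -5/2) → (-36, 6, 5); (30, -4, -5) → (60, -8, 10)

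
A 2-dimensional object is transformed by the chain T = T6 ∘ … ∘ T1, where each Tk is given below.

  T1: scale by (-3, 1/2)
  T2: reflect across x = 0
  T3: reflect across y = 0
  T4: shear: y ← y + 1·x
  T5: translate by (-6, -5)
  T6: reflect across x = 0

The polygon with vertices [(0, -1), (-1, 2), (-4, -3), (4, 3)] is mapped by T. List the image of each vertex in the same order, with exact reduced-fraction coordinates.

T1 scale by (-3, 1/2): (0, -1) → (0, -1/2); (-1, 2) → (3, 1); (-4, -3) → (12, -3/2); (4, 3) → (-12, 3/2)
T2 reflect across x = 0: (0, -1/2) → (0, -1/2); (3, 1) → (-3, 1); (12, -3/2) → (-12, -3/2); (-12, 3/2) → (12, 3/2)
T3 reflect across y = 0: (0, -1/2) → (0, 1/2); (-3, 1) → (-3, -1); (-12, -3/2) → (-12, 3/2); (12, 3/2) → (12, -3/2)
T4 shear: y ← y + 1·x: (0, 1/2) → (0, 1/2); (-3, -1) → (-3, -4); (-12, 3/2) → (-12, -21/2); (12, -3/2) → (12, 21/2)
T5 translate by (-6, -5): (0, 1/2) → (-6, -9/2); (-3, -4) → (-9, -9); (-12, -21/2) → (-18, -31/2); (12, 21/2) → (6, 11/2)
T6 reflect across x = 0: (-6, -9/2) → (6, -9/2); (-9, -9) → (9, -9); (-18, -31/2) → (18, -31/2); (6, 11/2) → (-6, 11/2)

image vertices: (6, -9/2), (9, -9), (18, -31/2), (-6, 11/2)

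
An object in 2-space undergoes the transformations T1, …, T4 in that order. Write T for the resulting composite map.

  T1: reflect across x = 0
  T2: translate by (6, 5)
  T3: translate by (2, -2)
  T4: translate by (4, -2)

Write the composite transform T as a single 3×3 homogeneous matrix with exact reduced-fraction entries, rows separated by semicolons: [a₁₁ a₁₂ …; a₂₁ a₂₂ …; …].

T1 = [-1 0 0; 0 1 0; 0 0 1]
T2·T1 = [-1 0 6; 0 1 5; 0 0 1]
T3·…·T1 = [-1 0 8; 0 1 3; 0 0 1]
T4·…·T1 = [-1 0 12; 0 1 1; 0 0 1]

T = [-1 0 12; 0 1 1; 0 0 1]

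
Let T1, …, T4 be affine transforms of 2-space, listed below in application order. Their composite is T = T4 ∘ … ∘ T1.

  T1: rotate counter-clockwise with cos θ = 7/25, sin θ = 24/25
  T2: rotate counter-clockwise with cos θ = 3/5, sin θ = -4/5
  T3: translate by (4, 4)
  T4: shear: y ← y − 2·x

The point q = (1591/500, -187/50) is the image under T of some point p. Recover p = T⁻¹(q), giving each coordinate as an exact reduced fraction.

p = (-5/4, -1)

T1 = [7/25 -24/25 0; 24/25 7/25 0; 0 0 1]
T2·T1 = [117/125 -44/125 0; 44/125 117/125 0; 0 0 1]
T3·…·T1 = [117/125 -44/125 4; 44/125 117/125 4; 0 0 1]
T4·…·T1 = [117/125 -44/125 4; -38/25 41/25 -4; 0 0 1]
det M = 1; M⁻¹ = [41/25 44/125 -644/125; 38/25 117/125 -292/125; 0 0 1]
M⁻¹ · (1591/500, -187/50)ᵀ = (-5/4, -1)ᵀ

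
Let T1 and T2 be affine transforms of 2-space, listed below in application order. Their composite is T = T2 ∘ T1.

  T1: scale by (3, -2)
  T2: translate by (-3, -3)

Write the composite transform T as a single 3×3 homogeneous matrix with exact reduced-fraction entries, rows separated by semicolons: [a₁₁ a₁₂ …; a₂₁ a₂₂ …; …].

T1 = [3 0 0; 0 -2 0; 0 0 1]
T2·T1 = [3 0 -3; 0 -2 -3; 0 0 1]

T = [3 0 -3; 0 -2 -3; 0 0 1]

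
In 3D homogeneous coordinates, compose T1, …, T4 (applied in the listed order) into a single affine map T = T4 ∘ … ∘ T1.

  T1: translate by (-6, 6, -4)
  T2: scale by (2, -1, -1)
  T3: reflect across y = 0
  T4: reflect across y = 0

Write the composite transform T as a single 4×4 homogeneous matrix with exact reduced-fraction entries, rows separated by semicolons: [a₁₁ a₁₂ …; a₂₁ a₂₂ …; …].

T = [2 0 0 -12; 0 -1 0 -6; 0 0 -1 4; 0 0 0 1]

T1 = [1 0 0 -6; 0 1 0 6; 0 0 1 -4; 0 0 0 1]
T2·T1 = [2 0 0 -12; 0 -1 0 -6; 0 0 -1 4; 0 0 0 1]
T3·…·T1 = [2 0 0 -12; 0 1 0 6; 0 0 -1 4; 0 0 0 1]
T4·…·T1 = [2 0 0 -12; 0 -1 0 -6; 0 0 -1 4; 0 0 0 1]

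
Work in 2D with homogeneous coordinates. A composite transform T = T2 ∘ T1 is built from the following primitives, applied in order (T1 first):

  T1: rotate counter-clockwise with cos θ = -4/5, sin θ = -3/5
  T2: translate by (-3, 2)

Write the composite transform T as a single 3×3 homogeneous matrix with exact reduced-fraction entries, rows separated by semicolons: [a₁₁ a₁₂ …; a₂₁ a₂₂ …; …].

T1 = [-4/5 3/5 0; -3/5 -4/5 0; 0 0 1]
T2·T1 = [-4/5 3/5 -3; -3/5 -4/5 2; 0 0 1]

T = [-4/5 3/5 -3; -3/5 -4/5 2; 0 0 1]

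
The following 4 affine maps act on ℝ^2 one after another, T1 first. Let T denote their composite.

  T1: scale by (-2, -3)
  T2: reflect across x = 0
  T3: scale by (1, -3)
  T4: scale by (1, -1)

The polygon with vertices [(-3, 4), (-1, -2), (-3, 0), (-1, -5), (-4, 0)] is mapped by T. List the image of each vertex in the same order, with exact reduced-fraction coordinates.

image vertices: (-6, -36), (-2, 18), (-6, 0), (-2, 45), (-8, 0)

T1 scale by (-2, -3): (-3, 4) → (6, -12); (-1, -2) → (2, 6); (-3, 0) → (6, 0); (-1, -5) → (2, 15); (-4, 0) → (8, 0)
T2 reflect across x = 0: (6, -12) → (-6, -12); (2, 6) → (-2, 6); (6, 0) → (-6, 0); (2, 15) → (-2, 15); (8, 0) → (-8, 0)
T3 scale by (1, -3): (-6, -12) → (-6, 36); (-2, 6) → (-2, -18); (-6, 0) → (-6, 0); (-2, 15) → (-2, -45); (-8, 0) → (-8, 0)
T4 scale by (1, -1): (-6, 36) → (-6, -36); (-2, -18) → (-2, 18); (-6, 0) → (-6, 0); (-2, -45) → (-2, 45); (-8, 0) → (-8, 0)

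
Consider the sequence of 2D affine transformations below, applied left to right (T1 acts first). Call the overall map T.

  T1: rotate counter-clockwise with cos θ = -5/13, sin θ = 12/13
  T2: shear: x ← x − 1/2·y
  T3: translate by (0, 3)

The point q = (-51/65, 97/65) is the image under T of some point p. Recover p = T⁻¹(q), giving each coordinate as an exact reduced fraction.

T1 = [-5/13 -12/13 0; 12/13 -5/13 0; 0 0 1]
T2·T1 = [-11/13 -19/26 0; 12/13 -5/13 0; 0 0 1]
T3·…·T1 = [-11/13 -19/26 0; 12/13 -5/13 3; 0 0 1]
det M = 1; M⁻¹ = [-5/13 19/26 -57/26; -12/13 -11/13 33/13; 0 0 1]
M⁻¹ · (-51/65, 97/65)ᵀ = (-4/5, 2)ᵀ

p = (-4/5, 2)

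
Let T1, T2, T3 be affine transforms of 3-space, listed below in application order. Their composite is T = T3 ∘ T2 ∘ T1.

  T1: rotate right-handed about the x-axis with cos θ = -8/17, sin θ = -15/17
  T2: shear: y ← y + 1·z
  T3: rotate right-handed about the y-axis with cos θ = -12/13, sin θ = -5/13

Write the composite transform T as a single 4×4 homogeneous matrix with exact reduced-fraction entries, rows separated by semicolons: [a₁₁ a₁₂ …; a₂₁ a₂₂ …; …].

T1 = [1 0 0 0; 0 -8/17 15/17 0; 0 -15/17 -8/17 0; 0 0 0 1]
T2·T1 = [1 0 0 0; 0 -23/17 7/17 0; 0 -15/17 -8/17 0; 0 0 0 1]
T3·…·T1 = [-12/13 75/221 40/221 0; 0 -23/17 7/17 0; 5/13 180/221 96/221 0; 0 0 0 1]

T = [-12/13 75/221 40/221 0; 0 -23/17 7/17 0; 5/13 180/221 96/221 0; 0 0 0 1]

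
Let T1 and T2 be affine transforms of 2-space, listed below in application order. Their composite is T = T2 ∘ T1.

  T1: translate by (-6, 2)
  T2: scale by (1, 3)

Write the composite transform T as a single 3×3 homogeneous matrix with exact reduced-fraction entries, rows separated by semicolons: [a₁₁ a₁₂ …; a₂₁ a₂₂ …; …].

T1 = [1 0 -6; 0 1 2; 0 0 1]
T2·T1 = [1 0 -6; 0 3 6; 0 0 1]

T = [1 0 -6; 0 3 6; 0 0 1]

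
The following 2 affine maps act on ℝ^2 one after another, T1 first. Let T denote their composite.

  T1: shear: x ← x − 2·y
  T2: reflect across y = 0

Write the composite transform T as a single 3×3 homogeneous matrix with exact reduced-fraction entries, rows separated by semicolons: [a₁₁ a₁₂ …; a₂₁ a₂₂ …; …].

T = [1 -2 0; 0 -1 0; 0 0 1]

T1 = [1 -2 0; 0 1 0; 0 0 1]
T2·T1 = [1 -2 0; 0 -1 0; 0 0 1]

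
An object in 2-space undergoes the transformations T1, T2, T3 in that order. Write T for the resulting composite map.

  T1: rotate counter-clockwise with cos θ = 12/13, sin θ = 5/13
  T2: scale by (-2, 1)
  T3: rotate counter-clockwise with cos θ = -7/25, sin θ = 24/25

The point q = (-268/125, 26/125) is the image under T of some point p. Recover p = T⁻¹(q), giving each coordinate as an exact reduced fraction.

T1 = [12/13 -5/13 0; 5/13 12/13 0; 0 0 1]
T2·T1 = [-24/13 10/13 0; 5/13 12/13 0; 0 0 1]
T3·…·T1 = [48/325 -358/325 0; -47/25 12/25 0; 0 0 1]
det M = -2; M⁻¹ = [-6/25 -179/325 0; -47/50 -24/325 0; 0 0 1]
M⁻¹ · (-268/125, 26/125)ᵀ = (2/5, 2)ᵀ

p = (2/5, 2)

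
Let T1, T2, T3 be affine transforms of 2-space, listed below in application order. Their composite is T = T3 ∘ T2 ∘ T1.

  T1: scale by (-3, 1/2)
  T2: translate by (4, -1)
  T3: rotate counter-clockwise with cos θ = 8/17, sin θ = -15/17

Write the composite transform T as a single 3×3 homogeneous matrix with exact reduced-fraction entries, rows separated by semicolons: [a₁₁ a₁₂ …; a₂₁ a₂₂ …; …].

T1 = [-3 0 0; 0 1/2 0; 0 0 1]
T2·T1 = [-3 0 4; 0 1/2 -1; 0 0 1]
T3·…·T1 = [-24/17 15/34 1; 45/17 4/17 -4; 0 0 1]

T = [-24/17 15/34 1; 45/17 4/17 -4; 0 0 1]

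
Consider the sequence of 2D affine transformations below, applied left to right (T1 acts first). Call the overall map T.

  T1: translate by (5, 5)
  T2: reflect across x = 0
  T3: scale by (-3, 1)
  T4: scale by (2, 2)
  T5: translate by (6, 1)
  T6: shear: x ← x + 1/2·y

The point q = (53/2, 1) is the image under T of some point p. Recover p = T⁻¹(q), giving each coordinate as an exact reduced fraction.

T1 = [1 0 5; 0 1 5; 0 0 1]
T2·T1 = [-1 0 -5; 0 1 5; 0 0 1]
T3·…·T1 = [3 0 15; 0 1 5; 0 0 1]
T4·…·T1 = [6 0 30; 0 2 10; 0 0 1]
T5·…·T1 = [6 0 36; 0 2 11; 0 0 1]
T6·…·T1 = [6 1 83/2; 0 2 11; 0 0 1]
det M = 12; M⁻¹ = [1/6 -1/12 -6; 0 1/2 -11/2; 0 0 1]
M⁻¹ · (53/2, 1)ᵀ = (-5/3, -5)ᵀ

p = (-5/3, -5)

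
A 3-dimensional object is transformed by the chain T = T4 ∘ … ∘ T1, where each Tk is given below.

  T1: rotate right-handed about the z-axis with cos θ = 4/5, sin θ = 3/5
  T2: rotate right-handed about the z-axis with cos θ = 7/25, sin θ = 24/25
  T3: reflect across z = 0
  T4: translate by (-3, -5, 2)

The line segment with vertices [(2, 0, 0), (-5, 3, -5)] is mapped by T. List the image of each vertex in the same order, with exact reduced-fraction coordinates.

T1 rotate right-handed about the z-axis with cos θ = 4/5, sin θ = 3/5: (2, 0, 0) → (8/5, 6/5, 0); (-5, 3, -5) → (-29/5, -3/5, -5)
T2 rotate right-handed about the z-axis with cos θ = 7/25, sin θ = 24/25: (8/5, 6/5, 0) → (-88/125, 234/125, 0); (-29/5, -3/5, -5) → (-131/125, -717/125, -5)
T3 reflect across z = 0: (-88/125, 234/125, 0) → (-88/125, 234/125, 0); (-131/125, -717/125, -5) → (-131/125, -717/125, 5)
T4 translate by (-3, -5, 2): (-88/125, 234/125, 0) → (-463/125, -391/125, 2); (-131/125, -717/125, 5) → (-506/125, -1342/125, 7)

image vertices: (-463/125, -391/125, 2), (-506/125, -1342/125, 7)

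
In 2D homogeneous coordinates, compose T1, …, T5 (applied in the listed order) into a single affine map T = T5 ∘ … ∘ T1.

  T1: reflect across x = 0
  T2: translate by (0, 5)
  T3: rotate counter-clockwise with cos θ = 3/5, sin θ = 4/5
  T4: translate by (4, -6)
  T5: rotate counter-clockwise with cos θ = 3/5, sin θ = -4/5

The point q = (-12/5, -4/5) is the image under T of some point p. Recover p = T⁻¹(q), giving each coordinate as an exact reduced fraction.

T1 = [-1 0 0; 0 1 0; 0 0 1]
T2·T1 = [-1 0 0; 0 1 5; 0 0 1]
T3·…·T1 = [-3/5 -4/5 -4; -4/5 3/5 3; 0 0 1]
T4·…·T1 = [-3/5 -4/5 0; -4/5 3/5 -3; 0 0 1]
T5·…·T1 = [-1 0 -12/5; 0 1 -9/5; 0 0 1]
det M = -1; M⁻¹ = [-1 0 -12/5; 0 1 9/5; 0 0 1]
M⁻¹ · (-12/5, -4/5)ᵀ = (0, 1)ᵀ

p = (0, 1)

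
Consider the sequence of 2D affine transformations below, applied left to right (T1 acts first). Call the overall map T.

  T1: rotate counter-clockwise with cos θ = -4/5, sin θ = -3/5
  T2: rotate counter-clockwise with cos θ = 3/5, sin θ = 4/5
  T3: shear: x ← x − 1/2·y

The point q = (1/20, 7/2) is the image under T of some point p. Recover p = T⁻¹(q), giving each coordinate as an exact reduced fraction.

p = (-7/2, 9/5)

T1 = [-4/5 3/5 0; -3/5 -4/5 0; 0 0 1]
T2·T1 = [0 1 0; -1 0 0; 0 0 1]
T3·…·T1 = [1/2 1 0; -1 0 0; 0 0 1]
det M = 1; M⁻¹ = [0 -1 0; 1 1/2 0; 0 0 1]
M⁻¹ · (1/20, 7/2)ᵀ = (-7/2, 9/5)ᵀ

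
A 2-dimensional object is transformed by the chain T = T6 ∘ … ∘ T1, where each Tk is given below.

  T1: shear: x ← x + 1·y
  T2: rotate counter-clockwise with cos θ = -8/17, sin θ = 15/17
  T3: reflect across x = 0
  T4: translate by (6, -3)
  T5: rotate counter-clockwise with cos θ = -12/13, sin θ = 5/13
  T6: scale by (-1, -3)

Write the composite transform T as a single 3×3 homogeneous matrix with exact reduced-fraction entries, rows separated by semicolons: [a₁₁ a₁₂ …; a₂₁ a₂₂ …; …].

T = [171/221 311/221 57/13; 420/221 -93/221 -198/13; 0 0 1]

T1 = [1 1 0; 0 1 0; 0 0 1]
T2·T1 = [-8/17 -23/17 0; 15/17 7/17 0; 0 0 1]
T3·…·T1 = [8/17 23/17 0; 15/17 7/17 0; 0 0 1]
T4·…·T1 = [8/17 23/17 6; 15/17 7/17 -3; 0 0 1]
T5·…·T1 = [-171/221 -311/221 -57/13; -140/221 31/221 66/13; 0 0 1]
T6·…·T1 = [171/221 311/221 57/13; 420/221 -93/221 -198/13; 0 0 1]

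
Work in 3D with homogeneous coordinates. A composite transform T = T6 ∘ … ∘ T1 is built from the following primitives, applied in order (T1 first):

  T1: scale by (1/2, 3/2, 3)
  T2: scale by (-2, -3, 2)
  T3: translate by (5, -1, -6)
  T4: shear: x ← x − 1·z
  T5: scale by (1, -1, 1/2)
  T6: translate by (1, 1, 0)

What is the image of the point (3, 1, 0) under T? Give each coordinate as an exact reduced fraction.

T1 scale by (1/2, 3/2, 3): (3, 1, 0) → (3/2, 3/2, 0)
T2 scale by (-2, -3, 2): (3/2, 3/2, 0) → (-3, -9/2, 0)
T3 translate by (5, -1, -6): (-3, -9/2, 0) → (2, -11/2, -6)
T4 shear: x ← x − 1·z: (2, -11/2, -6) → (8, -11/2, -6)
T5 scale by (1, -1, 1/2): (8, -11/2, -6) → (8, 11/2, -3)
T6 translate by (1, 1, 0): (8, 11/2, -3) → (9, 13/2, -3)

T(p) = (9, 13/2, -3)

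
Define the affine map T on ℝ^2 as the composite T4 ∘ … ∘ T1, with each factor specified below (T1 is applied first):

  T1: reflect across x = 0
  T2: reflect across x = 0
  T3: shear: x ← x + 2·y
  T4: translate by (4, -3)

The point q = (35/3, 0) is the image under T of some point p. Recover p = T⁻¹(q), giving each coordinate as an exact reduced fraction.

p = (5/3, 3)

T1 = [-1 0 0; 0 1 0; 0 0 1]
T2·T1 = [1 0 0; 0 1 0; 0 0 1]
T3·…·T1 = [1 2 0; 0 1 0; 0 0 1]
T4·…·T1 = [1 2 4; 0 1 -3; 0 0 1]
det M = 1; M⁻¹ = [1 -2 -10; 0 1 3; 0 0 1]
M⁻¹ · (35/3, 0)ᵀ = (5/3, 3)ᵀ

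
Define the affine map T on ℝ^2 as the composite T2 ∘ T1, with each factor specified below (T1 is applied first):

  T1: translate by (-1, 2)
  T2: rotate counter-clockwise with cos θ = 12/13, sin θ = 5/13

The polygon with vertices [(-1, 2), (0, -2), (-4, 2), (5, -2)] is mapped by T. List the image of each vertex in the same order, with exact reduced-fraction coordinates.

T1 translate by (-1, 2): (-1, 2) → (-2, 4); (0, -2) → (-1, 0); (-4, 2) → (-5, 4); (5, -2) → (4, 0)
T2 rotate counter-clockwise with cos θ = 12/13, sin θ = 5/13: (-2, 4) → (-44/13, 38/13); (-1, 0) → (-12/13, -5/13); (-5, 4) → (-80/13, 23/13); (4, 0) → (48/13, 20/13)

image vertices: (-44/13, 38/13), (-12/13, -5/13), (-80/13, 23/13), (48/13, 20/13)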